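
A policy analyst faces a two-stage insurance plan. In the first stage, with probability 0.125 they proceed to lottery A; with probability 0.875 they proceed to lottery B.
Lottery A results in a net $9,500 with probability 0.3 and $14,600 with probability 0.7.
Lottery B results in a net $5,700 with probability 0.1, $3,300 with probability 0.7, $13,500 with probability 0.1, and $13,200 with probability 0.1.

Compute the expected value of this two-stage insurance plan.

EV(A) = 0.3 × 9500 + 0.7 × 14600 = 2850 + 10220 = 13070
EV(B) = 0.1 × 5700 + 0.7 × 3300 + 0.1 × 13500 + 0.1 × 13200 = 570 + 2310 + 1350 + 1320 = 5550
Overall = 0.125 × 13070 + 0.875 × 5550 = 1633.75 + 4856.25 = 6490

$6,490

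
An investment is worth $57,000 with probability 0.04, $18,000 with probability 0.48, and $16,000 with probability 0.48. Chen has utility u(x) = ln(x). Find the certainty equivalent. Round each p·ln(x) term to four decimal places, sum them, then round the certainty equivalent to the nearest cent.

$17,813.29

E[u] = 0.04·ln(57000) + 0.48·ln(18000) + 0.48·ln(16000) = 0.4380 + 4.7031 + 4.6466 = 9.7877
CE = e^9.7877 ≈ 17813.29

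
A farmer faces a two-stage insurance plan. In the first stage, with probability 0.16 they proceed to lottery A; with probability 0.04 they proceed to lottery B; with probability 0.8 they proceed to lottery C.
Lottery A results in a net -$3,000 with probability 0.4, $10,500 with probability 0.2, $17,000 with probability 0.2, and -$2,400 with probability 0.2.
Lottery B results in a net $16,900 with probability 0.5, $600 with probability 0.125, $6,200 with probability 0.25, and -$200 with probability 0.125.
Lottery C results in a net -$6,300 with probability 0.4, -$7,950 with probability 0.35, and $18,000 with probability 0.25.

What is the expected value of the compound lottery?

$371.20

EV(A) = 0.4 × (-3000) + 0.2 × 10500 + 0.2 × 17000 + 0.2 × (-2400) = -1200 + 2100 + 3400 − 480 = 3820
EV(B) = 0.5 × 16900 + 0.125 × 600 + 0.25 × 6200 + 0.125 × (-200) = 8450 + 75 + 1550 − 25 = 10050
EV(C) = 0.4 × (-6300) + 0.35 × (-7950) + 0.25 × 18000 = -2520 − 2782.5 + 4500 = -802.5
Overall = 0.16 × 3820 + 0.04 × 10050 + 0.8 × (-802.5) = 611.2 + 402 − 642 = 371.2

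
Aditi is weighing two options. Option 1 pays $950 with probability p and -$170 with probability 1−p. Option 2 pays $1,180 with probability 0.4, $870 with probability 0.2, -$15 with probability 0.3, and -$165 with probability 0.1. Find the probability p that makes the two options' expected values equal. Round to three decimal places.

EV(Option 2) = 0.4 × 1180 + 0.2 × 870 + 0.3 × (-15) + 0.1 × (-165) = 472 + 174 − 4.5 − 16.5 = 625
p·950 + (1−p)·(-170) = 625
1120p − 170 = 625
p = (625 + 170) / 1120

p = 0.710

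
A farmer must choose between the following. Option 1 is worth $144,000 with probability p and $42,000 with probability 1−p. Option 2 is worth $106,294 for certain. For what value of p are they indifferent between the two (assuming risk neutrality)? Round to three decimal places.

p = 0.630

p·144000 + (1−p)·42000 = 106294
102000p + 42000 = 106294
p = (106294 − 42000) / 102000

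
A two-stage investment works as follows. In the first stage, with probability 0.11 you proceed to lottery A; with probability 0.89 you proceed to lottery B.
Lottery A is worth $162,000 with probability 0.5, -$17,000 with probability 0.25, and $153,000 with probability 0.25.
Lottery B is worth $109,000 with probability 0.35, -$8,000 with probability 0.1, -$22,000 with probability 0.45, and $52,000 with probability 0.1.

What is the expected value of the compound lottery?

EV(A) = 0.5 × 162000 + 0.25 × (-17000) + 0.25 × 153000 = 81000 − 4250 + 38250 = 115000
EV(B) = 0.35 × 109000 + 0.1 × (-8000) + 0.45 × (-22000) + 0.1 × 52000 = 38150 − 800 − 9900 + 5200 = 32650
Overall = 0.11 × 115000 + 0.89 × 32650 = 12650 + 29058.5 = 41708.5

$41,708.50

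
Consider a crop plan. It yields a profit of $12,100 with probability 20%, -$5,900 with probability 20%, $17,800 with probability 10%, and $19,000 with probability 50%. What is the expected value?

$12,520

EV = 0.2 × 12100 + 0.2 × (-5900) + 0.1 × 17800 + 0.5 × 19000 = 2420 − 1180 + 1780 + 9500 = 12520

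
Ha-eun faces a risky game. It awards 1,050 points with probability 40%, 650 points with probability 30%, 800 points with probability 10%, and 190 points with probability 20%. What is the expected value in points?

EV = 0.4 × 1050 + 0.3 × 650 + 0.1 × 800 + 0.2 × 190 = 420 + 195 + 80 + 38 = 733

733 points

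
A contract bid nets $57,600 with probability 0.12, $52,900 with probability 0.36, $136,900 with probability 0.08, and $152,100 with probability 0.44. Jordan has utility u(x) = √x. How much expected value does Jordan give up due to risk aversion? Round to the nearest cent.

E[u] = 0.12·√57600 + 0.36·√52900 + 0.08·√136900 + 0.44·√152100 = 0.12·240 + 0.36·230 + 0.08·370 + 0.44·390 = 312.8
CE = (312.8)² = 97843.84
Risk premium = EV − CE = 103832 − 97843.84 = 5988.16

$5,988.16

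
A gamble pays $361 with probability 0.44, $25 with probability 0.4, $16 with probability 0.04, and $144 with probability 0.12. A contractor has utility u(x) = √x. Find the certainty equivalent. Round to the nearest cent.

$143.04

E[u] = 0.44·√361 + 0.4·√25 + 0.04·√16 + 0.12·√144 = 0.44·19 + 0.4·5 + 0.04·4 + 0.12·12 = 11.96
CE = (11.96)² = 143.0416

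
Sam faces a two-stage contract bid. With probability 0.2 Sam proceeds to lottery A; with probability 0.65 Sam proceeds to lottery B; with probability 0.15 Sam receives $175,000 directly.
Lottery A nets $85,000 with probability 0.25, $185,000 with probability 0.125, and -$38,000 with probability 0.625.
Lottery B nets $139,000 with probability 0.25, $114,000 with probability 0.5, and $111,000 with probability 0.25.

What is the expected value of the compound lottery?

EV(A) = 0.25 × 85000 + 0.125 × 185000 + 0.625 × (-38000) = 21250 + 23125 − 23750 = 20625
EV(B) = 0.25 × 139000 + 0.5 × 114000 + 0.25 × 111000 = 34750 + 57000 + 27750 = 119500
Branch C: 175000 (certain)
Overall = 0.2 × 20625 + 0.65 × 119500 + 0.15 × 175000 = 4125 + 77675 + 26250 = 108050

$108,050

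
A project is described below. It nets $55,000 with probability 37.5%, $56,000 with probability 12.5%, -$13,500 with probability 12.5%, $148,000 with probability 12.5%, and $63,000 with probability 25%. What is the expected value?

$60,187.50

EV = 0.375 × 55000 + 0.125 × 56000 + 0.125 × (-13500) + 0.125 × 148000 + 0.25 × 63000 = 20625 + 7000 − 1687.5 + 18500 + 15750 = 60187.5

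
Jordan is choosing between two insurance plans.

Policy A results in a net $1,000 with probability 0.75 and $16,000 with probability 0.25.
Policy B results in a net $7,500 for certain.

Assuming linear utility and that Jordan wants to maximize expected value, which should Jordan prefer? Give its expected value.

Policy A = 0.75 × 1000 + 0.25 × 16000 = 750 + 4000 = 4750
Policy B: 7500 (certain)

Policy B ($7,500)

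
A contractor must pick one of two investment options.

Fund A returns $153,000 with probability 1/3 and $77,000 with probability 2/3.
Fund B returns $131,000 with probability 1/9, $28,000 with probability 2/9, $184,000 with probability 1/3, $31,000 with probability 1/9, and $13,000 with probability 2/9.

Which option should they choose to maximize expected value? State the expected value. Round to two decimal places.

Fund A ($102,333.33)

Fund A = 1/3 × 153000 + 2/3 × 77000 = 51000 + 51333.3333 = 102333.3333
Fund B = 1/9 × 131000 + 2/9 × 28000 + 1/3 × 184000 + 1/9 × 31000 + 2/9 × 13000 = 14555.5556 + 6222.2222 + 61333.3333 + 3444.4444 + 2888.8889 = 88444.4444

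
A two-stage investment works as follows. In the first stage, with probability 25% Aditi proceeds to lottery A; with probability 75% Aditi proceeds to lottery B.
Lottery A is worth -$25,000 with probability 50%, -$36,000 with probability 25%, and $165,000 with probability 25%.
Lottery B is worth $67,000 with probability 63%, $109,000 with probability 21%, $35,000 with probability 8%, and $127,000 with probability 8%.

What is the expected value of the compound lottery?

$63,482.50

EV(A) = 0.5 × (-25000) + 0.25 × (-36000) + 0.25 × 165000 = -12500 − 9000 + 41250 = 19750
EV(B) = 0.63 × 67000 + 0.21 × 109000 + 0.08 × 35000 + 0.08 × 127000 = 42210 + 22890 + 2800 + 10160 = 78060
Overall = 0.25 × 19750 + 0.75 × 78060 = 4937.5 + 58545 = 63482.5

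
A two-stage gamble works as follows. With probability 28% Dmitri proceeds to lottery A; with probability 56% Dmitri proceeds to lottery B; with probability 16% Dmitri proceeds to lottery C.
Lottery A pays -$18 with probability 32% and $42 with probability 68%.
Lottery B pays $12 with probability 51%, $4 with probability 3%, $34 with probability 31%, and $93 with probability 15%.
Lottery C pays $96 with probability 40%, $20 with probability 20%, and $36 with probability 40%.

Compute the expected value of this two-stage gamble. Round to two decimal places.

EV(A) = 0.32 × (-18) + 0.68 × 42 = -5.76 + 28.56 = 22.8
EV(B) = 0.51 × 12 + 0.03 × 4 + 0.31 × 34 + 0.15 × 93 = 6.12 + 0.12 + 10.54 + 13.95 = 30.73
EV(C) = 0.4 × 96 + 0.2 × 20 + 0.4 × 36 = 38.4 + 4 + 14.4 = 56.8
Overall = 0.28 × 22.8 + 0.56 × 30.73 + 0.16 × 56.8 = 6.384 + 17.2088 + 9.088 = 32.6808

$32.68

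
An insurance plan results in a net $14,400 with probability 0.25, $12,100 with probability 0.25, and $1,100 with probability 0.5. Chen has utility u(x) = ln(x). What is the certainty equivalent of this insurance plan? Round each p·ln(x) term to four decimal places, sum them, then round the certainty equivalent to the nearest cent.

$3,810.06

E[u] = 0.25·ln(14400) + 0.25·ln(12100) + 0.5·ln(1100) = 2.3937 + 2.3502 + 3.5015 = 8.2454
CE = e^8.2454 ≈ 3810.06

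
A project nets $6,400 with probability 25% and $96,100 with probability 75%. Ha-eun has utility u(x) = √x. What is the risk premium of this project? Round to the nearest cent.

$9,918.75

E[u] = 0.25·√6400 + 0.75·√96100 = 0.25·80 + 0.75·310 = 252.5
CE = (252.5)² = 63756.25
Risk premium = EV − CE = 73675 − 63756.25 = 9918.75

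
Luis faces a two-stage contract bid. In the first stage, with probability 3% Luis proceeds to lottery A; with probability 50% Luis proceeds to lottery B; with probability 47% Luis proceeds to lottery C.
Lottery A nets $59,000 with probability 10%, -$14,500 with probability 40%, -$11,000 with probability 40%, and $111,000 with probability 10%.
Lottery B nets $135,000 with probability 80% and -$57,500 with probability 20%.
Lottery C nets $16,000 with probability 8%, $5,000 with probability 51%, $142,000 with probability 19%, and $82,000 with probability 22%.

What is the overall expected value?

EV(A) = 0.1 × 59000 + 0.4 × (-14500) + 0.4 × (-11000) + 0.1 × 111000 = 5900 − 5800 − 4400 + 11100 = 6800
EV(B) = 0.8 × 135000 + 0.2 × (-57500) = 108000 − 11500 = 96500
EV(C) = 0.08 × 16000 + 0.51 × 5000 + 0.19 × 142000 + 0.22 × 82000 = 1280 + 2550 + 26980 + 18040 = 48850
Overall = 0.03 × 6800 + 0.5 × 96500 + 0.47 × 48850 = 204 + 48250 + 22959.5 = 71413.5

$71,413.50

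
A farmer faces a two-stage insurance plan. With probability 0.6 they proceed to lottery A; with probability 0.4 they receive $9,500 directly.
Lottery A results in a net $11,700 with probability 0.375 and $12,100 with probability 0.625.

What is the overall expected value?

EV(A) = 0.375 × 11700 + 0.625 × 12100 = 4387.5 + 7562.5 = 11950
Branch B: 9500 (certain)
Overall = 0.6 × 11950 + 0.4 × 9500 = 7170 + 3800 = 10970

$10,970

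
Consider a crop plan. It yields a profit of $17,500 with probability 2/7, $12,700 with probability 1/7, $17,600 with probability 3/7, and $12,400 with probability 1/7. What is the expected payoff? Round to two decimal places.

EV = 2/7 × 17500 + 1/7 × 12700 + 3/7 × 17600 + 1/7 × 12400 = 5000 + 1814.2857 + 7542.8571 + 1771.4286 = 16128.5714

$16,128.57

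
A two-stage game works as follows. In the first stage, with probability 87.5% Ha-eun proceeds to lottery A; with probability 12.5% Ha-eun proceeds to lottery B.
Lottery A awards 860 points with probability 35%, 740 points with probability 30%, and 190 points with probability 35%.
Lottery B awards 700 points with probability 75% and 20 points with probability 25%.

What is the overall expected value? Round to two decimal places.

EV(A) = 0.35 × 860 + 0.3 × 740 + 0.35 × 190 = 301 + 222 + 66.5 = 589.5
EV(B) = 0.75 × 700 + 0.25 × 20 = 525 + 5 = 530
Overall = 0.875 × 589.5 + 0.125 × 530 = 515.8125 + 66.25 = 582.0625

582.06 points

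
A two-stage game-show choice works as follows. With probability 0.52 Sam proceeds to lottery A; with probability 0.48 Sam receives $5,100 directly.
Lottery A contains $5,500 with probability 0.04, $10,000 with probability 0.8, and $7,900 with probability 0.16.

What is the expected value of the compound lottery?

$7,379.68

EV(A) = 0.04 × 5500 + 0.8 × 10000 + 0.16 × 7900 = 220 + 8000 + 1264 = 9484
Branch B: 5100 (certain)
Overall = 0.52 × 9484 + 0.48 × 5100 = 4931.68 + 2448 = 7379.68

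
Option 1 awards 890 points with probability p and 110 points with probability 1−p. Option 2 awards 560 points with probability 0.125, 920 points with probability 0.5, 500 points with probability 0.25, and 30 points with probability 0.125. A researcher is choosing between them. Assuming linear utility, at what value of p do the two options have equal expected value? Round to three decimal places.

p = 0.704

EV(Option 2) = 0.125 × 560 + 0.5 × 920 + 0.25 × 500 + 0.125 × 30 = 70 + 460 + 125 + 3.75 = 658.75
p·890 + (1−p)·110 = 658.75
780p + 110 = 658.75
p = (658.75 − 110) / 780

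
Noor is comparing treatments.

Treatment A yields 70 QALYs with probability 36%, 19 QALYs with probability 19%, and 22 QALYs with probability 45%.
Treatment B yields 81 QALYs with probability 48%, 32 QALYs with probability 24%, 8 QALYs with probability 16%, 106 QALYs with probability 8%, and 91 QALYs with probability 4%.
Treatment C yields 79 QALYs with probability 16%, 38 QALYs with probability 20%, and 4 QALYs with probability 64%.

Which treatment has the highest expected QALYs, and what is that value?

Treatment A = 0.36 × 70 + 0.19 × 19 + 0.45 × 22 = 25.2 + 3.61 + 9.9 = 38.71
Treatment B = 0.48 × 81 + 0.24 × 32 + 0.16 × 8 + 0.08 × 106 + 0.04 × 91 = 38.88 + 7.68 + 1.28 + 8.48 + 3.64 = 59.96
Treatment C = 0.16 × 79 + 0.2 × 38 + 0.64 × 4 = 12.64 + 7.6 + 2.56 = 22.8

Treatment B (59.96 QALYs)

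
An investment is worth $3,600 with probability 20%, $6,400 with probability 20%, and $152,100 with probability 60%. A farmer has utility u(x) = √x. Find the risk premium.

$24,616

E[u] = 0.2·√3600 + 0.2·√6400 + 0.6·√152100 = 0.2·60 + 0.2·80 + 0.6·390 = 262
CE = (262)² = 68644
Risk premium = EV − CE = 93260 − 68644 = 24616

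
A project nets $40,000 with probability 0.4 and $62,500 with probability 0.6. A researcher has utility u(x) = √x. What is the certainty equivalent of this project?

$52,900

E[u] = 0.4·√40000 + 0.6·√62500 = 0.4·200 + 0.6·250 = 230
CE = (230)² = 52900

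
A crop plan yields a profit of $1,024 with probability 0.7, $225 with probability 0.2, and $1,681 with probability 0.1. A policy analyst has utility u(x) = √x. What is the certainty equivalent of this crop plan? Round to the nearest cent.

E[u] = 0.7·√1024 + 0.2·√225 + 0.1·√1681 = 0.7·32 + 0.2·15 + 0.1·41 = 29.5
CE = (29.5)² = 870.25

$870.25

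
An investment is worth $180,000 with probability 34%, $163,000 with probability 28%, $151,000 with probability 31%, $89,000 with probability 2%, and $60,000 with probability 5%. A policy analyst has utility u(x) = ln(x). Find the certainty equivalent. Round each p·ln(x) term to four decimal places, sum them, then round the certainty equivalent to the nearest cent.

$154,724.28

E[u] = 0.34·ln(180000) + 0.28·ln(163000) + 0.31·ln(151000) + 0.02·ln(89000) + 0.05·ln(60000) = 4.1142 + 3.3604 + 3.6968 + 0.2279 + 0.5501 = 11.9494
CE = e^11.9494 ≈ 154724.28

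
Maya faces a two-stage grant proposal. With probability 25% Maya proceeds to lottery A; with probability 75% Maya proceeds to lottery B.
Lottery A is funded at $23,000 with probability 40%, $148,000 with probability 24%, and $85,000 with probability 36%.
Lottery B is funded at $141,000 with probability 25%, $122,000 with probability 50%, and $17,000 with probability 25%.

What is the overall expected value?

$94,205

EV(A) = 0.4 × 23000 + 0.24 × 148000 + 0.36 × 85000 = 9200 + 35520 + 30600 = 75320
EV(B) = 0.25 × 141000 + 0.5 × 122000 + 0.25 × 17000 = 35250 + 61000 + 4250 = 100500
Overall = 0.25 × 75320 + 0.75 × 100500 = 18830 + 75375 = 94205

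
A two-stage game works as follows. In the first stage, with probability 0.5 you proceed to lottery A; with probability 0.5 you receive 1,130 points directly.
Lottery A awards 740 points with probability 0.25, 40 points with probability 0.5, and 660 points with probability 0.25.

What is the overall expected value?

EV(A) = 0.25 × 740 + 0.5 × 40 + 0.25 × 660 = 185 + 20 + 165 = 370
Branch B: 1130 (certain)
Overall = 0.5 × 370 + 0.5 × 1130 = 185 + 565 = 750

750 points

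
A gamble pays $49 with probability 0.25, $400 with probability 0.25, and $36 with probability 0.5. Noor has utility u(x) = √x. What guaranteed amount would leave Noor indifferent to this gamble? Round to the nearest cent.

E[u] = 0.25·√49 + 0.25·√400 + 0.5·√36 = 0.25·7 + 0.25·20 + 0.5·6 = 9.75
CE = (9.75)² = 95.0625

$95.06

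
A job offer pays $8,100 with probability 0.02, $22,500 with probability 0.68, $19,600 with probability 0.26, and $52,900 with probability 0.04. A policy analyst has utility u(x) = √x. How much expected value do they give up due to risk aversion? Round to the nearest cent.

E[u] = 0.02·√8100 + 0.68·√22500 + 0.26·√19600 + 0.04·√52900 = 0.02·90 + 0.68·150 + 0.26·140 + 0.04·230 = 149.4
CE = (149.4)² = 22320.36
Risk premium = EV − CE = 22674 − 22320.36 = 353.64

$353.64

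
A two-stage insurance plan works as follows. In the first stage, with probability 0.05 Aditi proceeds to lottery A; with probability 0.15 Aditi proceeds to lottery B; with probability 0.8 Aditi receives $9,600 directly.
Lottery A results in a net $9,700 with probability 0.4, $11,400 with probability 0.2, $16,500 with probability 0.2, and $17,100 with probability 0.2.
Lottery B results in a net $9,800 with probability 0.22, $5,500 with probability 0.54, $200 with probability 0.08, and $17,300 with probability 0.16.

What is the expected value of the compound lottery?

$9,510.50

EV(A) = 0.4 × 9700 + 0.2 × 11400 + 0.2 × 16500 + 0.2 × 17100 = 3880 + 2280 + 3300 + 3420 = 12880
EV(B) = 0.22 × 9800 + 0.54 × 5500 + 0.08 × 200 + 0.16 × 17300 = 2156 + 2970 + 16 + 2768 = 7910
Branch C: 9600 (certain)
Overall = 0.05 × 12880 + 0.15 × 7910 + 0.8 × 9600 = 644 + 1186.5 + 7680 = 9510.5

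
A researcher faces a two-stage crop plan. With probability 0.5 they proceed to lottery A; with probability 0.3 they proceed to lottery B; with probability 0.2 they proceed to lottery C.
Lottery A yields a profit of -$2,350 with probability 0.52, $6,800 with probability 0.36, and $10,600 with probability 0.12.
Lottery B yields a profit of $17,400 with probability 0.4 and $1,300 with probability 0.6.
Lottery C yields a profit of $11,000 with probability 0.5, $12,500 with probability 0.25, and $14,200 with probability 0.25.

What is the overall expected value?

$6,006

EV(A) = 0.52 × (-2350) + 0.36 × 6800 + 0.12 × 10600 = -1222 + 2448 + 1272 = 2498
EV(B) = 0.4 × 17400 + 0.6 × 1300 = 6960 + 780 = 7740
EV(C) = 0.5 × 11000 + 0.25 × 12500 + 0.25 × 14200 = 5500 + 3125 + 3550 = 12175
Overall = 0.5 × 2498 + 0.3 × 7740 + 0.2 × 12175 = 1249 + 2322 + 2435 = 6006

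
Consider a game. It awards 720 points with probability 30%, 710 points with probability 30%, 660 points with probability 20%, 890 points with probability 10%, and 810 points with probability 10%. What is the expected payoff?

EV = 0.3 × 720 + 0.3 × 710 + 0.2 × 660 + 0.1 × 890 + 0.1 × 810 = 216 + 213 + 132 + 89 + 81 = 731

731 points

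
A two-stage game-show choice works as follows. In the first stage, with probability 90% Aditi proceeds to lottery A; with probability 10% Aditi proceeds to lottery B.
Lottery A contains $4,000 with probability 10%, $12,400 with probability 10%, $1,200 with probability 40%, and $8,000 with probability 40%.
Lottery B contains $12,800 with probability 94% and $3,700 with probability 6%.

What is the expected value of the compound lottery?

EV(A) = 0.1 × 4000 + 0.1 × 12400 + 0.4 × 1200 + 0.4 × 8000 = 400 + 1240 + 480 + 3200 = 5320
EV(B) = 0.94 × 12800 + 0.06 × 3700 = 12032 + 222 = 12254
Overall = 0.9 × 5320 + 0.1 × 12254 = 4788 + 1225.4 = 6013.4

$6,013.40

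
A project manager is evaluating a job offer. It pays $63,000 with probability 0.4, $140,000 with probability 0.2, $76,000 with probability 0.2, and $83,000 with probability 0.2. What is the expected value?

EV = 0.4 × 63000 + 0.2 × 140000 + 0.2 × 76000 + 0.2 × 83000 = 25200 + 28000 + 15200 + 16600 = 85000

$85,000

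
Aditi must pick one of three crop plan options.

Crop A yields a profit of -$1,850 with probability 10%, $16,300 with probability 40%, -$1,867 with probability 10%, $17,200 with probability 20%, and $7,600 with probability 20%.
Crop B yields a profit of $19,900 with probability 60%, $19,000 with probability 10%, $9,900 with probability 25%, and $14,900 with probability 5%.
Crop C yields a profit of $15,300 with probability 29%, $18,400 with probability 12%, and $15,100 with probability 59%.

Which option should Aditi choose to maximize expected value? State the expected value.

Crop A = 0.1 × (-1850) + 0.4 × 16300 + 0.1 × (-1867) + 0.2 × 17200 + 0.2 × 7600 = -185 + 6520 − 186.7 + 3440 + 1520 = 11108.3
Crop B = 0.6 × 19900 + 0.1 × 19000 + 0.25 × 9900 + 0.05 × 14900 = 11940 + 1900 + 2475 + 745 = 17060
Crop C = 0.29 × 15300 + 0.12 × 18400 + 0.59 × 15100 = 4437 + 2208 + 8909 = 15554

Crop B ($17,060)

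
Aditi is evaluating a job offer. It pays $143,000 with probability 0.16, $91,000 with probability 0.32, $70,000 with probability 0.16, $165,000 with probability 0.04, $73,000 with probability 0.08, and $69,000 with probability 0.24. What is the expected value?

$92,200

EV = 0.16 × 143000 + 0.32 × 91000 + 0.16 × 70000 + 0.04 × 165000 + 0.08 × 73000 + 0.24 × 69000 = 22880 + 29120 + 11200 + 6600 + 5840 + 16560 = 92200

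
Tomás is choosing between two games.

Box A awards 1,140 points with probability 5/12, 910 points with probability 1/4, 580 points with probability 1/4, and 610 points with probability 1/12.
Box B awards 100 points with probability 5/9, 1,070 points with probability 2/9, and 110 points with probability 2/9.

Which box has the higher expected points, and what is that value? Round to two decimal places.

Box A (898.33 points)

Box A = 5/12 × 1140 + 1/4 × 910 + 1/4 × 580 + 1/12 × 610 = 475 + 227.5 + 145 + 50.8333 = 898.3333
Box B = 5/9 × 100 + 2/9 × 1070 + 2/9 × 110 = 55.5556 + 237.7778 + 24.4444 = 317.7778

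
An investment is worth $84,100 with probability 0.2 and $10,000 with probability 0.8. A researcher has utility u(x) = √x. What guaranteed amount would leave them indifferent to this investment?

$19,044

E[u] = 0.2·√84100 + 0.8·√10000 = 0.2·290 + 0.8·100 = 138
CE = (138)² = 19044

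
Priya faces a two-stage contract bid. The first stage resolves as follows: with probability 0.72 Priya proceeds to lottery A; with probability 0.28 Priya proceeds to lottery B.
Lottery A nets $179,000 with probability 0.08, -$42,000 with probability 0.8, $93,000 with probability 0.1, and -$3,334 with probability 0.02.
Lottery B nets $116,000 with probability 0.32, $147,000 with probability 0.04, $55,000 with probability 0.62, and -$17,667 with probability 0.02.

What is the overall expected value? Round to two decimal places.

EV(A) = 0.08 × 179000 + 0.8 × (-42000) + 0.1 × 93000 + 0.02 × (-3334) = 14320 − 33600 + 9300 − 66.68 = -10046.68
EV(B) = 0.32 × 116000 + 0.04 × 147000 + 0.62 × 55000 + 0.02 × (-17667) = 37120 + 5880 + 34100 − 353.34 = 76746.66
Overall = 0.72 × (-10046.68) + 0.28 × 76746.66 = -7233.6096 + 21489.0648 = 14255.4552

$14,255.46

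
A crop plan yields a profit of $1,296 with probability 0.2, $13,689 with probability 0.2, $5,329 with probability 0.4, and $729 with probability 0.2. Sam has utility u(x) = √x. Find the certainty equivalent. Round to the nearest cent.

E[u] = 0.2·√1296 + 0.2·√13689 + 0.4·√5329 + 0.2·√729 = 0.2·36 + 0.2·117 + 0.4·73 + 0.2·27 = 65.2
CE = (65.2)² = 4251.04

$4,251.04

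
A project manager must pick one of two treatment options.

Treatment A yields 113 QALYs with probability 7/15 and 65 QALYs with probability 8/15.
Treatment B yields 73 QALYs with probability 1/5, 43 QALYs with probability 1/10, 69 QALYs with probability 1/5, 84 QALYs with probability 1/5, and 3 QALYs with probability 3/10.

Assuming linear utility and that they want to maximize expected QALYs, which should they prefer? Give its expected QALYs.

Treatment A = 7/15 × 113 + 8/15 × 65 = 52.7333 + 34.6667 = 87.4
Treatment B = 1/5 × 73 + 1/10 × 43 + 1/5 × 69 + 1/5 × 84 + 3/10 × 3 = 14.6 + 4.3 + 13.8 + 16.8 + 0.9 = 50.4

Treatment A (87.4 QALYs)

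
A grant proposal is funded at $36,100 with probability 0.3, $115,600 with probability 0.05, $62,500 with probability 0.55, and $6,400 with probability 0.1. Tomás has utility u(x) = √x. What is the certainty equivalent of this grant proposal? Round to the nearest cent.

E[u] = 0.3·√36100 + 0.05·√115600 + 0.55·√62500 + 0.1·√6400 = 0.3·190 + 0.05·340 + 0.55·250 + 0.1·80 = 219.5
CE = (219.5)² = 48180.25

$48,180.25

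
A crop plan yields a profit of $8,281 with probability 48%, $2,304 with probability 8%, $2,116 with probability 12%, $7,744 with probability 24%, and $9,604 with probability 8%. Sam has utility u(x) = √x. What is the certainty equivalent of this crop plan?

E[u] = 0.48·√8281 + 0.08·√2304 + 0.12·√2116 + 0.24·√7744 + 0.08·√9604 = 0.48·91 + 0.08·48 + 0.12·46 + 0.24·88 + 0.08·98 = 82
CE = (82)² = 6724

$6,724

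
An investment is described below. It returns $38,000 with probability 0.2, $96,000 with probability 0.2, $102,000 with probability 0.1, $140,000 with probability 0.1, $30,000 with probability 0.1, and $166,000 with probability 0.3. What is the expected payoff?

EV = 0.2 × 38000 + 0.2 × 96000 + 0.1 × 102000 + 0.1 × 140000 + 0.1 × 30000 + 0.3 × 166000 = 7600 + 19200 + 10200 + 14000 + 3000 + 49800 = 103800

$103,800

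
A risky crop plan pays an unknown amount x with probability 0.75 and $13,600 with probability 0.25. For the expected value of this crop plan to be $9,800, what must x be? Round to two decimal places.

x = $8,533.33

0.75·x + 0.25·13600 = 9800
0.75·x = 9800 − 3400 = 6400
x = 6400 / 0.75 = 8533.3333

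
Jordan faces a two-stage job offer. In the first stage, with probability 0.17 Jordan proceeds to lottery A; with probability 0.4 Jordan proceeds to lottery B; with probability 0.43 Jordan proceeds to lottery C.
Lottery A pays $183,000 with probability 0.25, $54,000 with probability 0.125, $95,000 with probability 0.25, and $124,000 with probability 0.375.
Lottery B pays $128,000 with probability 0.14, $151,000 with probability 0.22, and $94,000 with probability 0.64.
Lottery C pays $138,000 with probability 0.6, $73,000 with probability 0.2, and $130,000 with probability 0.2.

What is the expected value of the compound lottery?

EV(A) = 0.25 × 183000 + 0.125 × 54000 + 0.25 × 95000 + 0.375 × 124000 = 45750 + 6750 + 23750 + 46500 = 122750
EV(B) = 0.14 × 128000 + 0.22 × 151000 + 0.64 × 94000 = 17920 + 33220 + 60160 = 111300
EV(C) = 0.6 × 138000 + 0.2 × 73000 + 0.2 × 130000 = 82800 + 14600 + 26000 = 123400
Overall = 0.17 × 122750 + 0.4 × 111300 + 0.43 × 123400 = 20867.5 + 44520 + 53062 = 118449.5

$118,449.50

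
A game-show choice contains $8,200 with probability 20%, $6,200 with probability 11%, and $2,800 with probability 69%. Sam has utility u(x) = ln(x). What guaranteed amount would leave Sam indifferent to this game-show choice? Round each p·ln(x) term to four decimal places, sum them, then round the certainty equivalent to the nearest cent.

$3,788.78

E[u] = 0.2·ln(8200) + 0.11·ln(6200) + 0.69·ln(2800) = 1.8024 + 0.9606 + 5.4768 = 8.2398
CE = e^8.2398 ≈ 3788.78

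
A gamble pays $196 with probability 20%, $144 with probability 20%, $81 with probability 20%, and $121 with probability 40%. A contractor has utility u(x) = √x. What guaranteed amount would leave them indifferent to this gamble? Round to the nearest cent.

$129.96

E[u] = 0.2·√196 + 0.2·√144 + 0.2·√81 + 0.4·√121 = 0.2·14 + 0.2·12 + 0.2·9 + 0.4·11 = 11.4
CE = (11.4)² = 129.96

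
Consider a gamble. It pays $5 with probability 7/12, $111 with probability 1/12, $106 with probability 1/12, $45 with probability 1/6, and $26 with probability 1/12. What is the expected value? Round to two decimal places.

$30.67

EV = 7/12 × 5 + 1/12 × 111 + 1/12 × 106 + 1/6 × 45 + 1/12 × 26 = 2.9167 + 9.25 + 8.8333 + 7.5 + 2.1667 = 30.6667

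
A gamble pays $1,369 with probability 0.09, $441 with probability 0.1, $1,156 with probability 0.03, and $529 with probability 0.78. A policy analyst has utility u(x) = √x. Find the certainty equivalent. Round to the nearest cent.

$594.87

E[u] = 0.09·√1369 + 0.1·√441 + 0.03·√1156 + 0.78·√529 = 0.09·37 + 0.1·21 + 0.03·34 + 0.78·23 = 24.39
CE = (24.39)² = 594.8721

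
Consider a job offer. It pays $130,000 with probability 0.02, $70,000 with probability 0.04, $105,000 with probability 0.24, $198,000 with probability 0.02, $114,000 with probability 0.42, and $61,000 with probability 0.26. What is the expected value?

$98,300

EV = 0.02 × 130000 + 0.04 × 70000 + 0.24 × 105000 + 0.02 × 198000 + 0.42 × 114000 + 0.26 × 61000 = 2600 + 2800 + 25200 + 3960 + 47880 + 15860 = 98300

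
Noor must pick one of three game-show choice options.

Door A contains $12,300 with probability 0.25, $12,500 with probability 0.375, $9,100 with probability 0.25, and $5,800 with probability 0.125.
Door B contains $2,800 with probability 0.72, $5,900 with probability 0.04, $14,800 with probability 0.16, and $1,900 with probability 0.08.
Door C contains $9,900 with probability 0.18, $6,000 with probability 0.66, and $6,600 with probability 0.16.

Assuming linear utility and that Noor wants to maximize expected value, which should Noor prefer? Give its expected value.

Door A ($10,762.50)

Door A = 0.25 × 12300 + 0.375 × 12500 + 0.25 × 9100 + 0.125 × 5800 = 3075 + 4687.5 + 2275 + 725 = 10762.5
Door B = 0.72 × 2800 + 0.04 × 5900 + 0.16 × 14800 + 0.08 × 1900 = 2016 + 236 + 2368 + 152 = 4772
Door C = 0.18 × 9900 + 0.66 × 6000 + 0.16 × 6600 = 1782 + 3960 + 1056 = 6798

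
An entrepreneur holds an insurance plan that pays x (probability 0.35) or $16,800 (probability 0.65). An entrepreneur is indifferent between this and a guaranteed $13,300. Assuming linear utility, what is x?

x = $6,800

0.35·x + 0.65·16800 = 13300
0.35·x = 13300 − 10920 = 2380
x = 2380 / 0.35 = 6800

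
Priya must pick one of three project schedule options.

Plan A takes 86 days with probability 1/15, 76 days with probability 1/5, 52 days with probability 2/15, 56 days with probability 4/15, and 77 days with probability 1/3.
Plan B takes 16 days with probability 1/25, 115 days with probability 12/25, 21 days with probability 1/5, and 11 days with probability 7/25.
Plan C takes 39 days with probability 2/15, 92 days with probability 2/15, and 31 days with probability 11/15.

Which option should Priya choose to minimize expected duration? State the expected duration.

Plan A = 1/15 × 86 + 1/5 × 76 + 2/15 × 52 + 4/15 × 56 + 1/3 × 77 = 5.7333 + 15.2 + 6.9333 + 14.9333 + 25.6667 = 68.4667
Plan B = 1/25 × 16 + 12/25 × 115 + 1/5 × 21 + 7/25 × 11 = 0.64 + 55.2 + 4.2 + 3.08 = 63.12
Plan C = 2/15 × 39 + 2/15 × 92 + 11/15 × 31 = 5.2 + 12.2667 + 22.7333 = 40.2

Plan C (40.2 days)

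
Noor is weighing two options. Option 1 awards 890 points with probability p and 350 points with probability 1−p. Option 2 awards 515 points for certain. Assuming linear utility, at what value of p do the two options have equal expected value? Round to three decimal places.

p·890 + (1−p)·350 = 515
540p + 350 = 515
p = (515 − 350) / 540

p = 0.306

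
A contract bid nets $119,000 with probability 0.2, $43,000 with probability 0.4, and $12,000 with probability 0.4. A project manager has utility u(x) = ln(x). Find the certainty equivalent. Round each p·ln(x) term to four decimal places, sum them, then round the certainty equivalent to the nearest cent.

$31,637.55

E[u] = 0.2·ln(119000) + 0.4·ln(43000) + 0.4·ln(12000) = 2.3374 + 4.2676 + 3.7571 = 10.3621
CE = e^10.3621 ≈ 31637.55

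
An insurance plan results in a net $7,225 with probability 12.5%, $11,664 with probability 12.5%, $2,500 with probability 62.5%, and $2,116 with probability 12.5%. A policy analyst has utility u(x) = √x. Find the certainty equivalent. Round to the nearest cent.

$3,736.27

E[u] = 0.125·√7225 + 0.125·√11664 + 0.625·√2500 + 0.125·√2116 = 0.125·85 + 0.125·108 + 0.625·50 + 0.125·46 = 61.125
CE = (61.125)² = 3736.265625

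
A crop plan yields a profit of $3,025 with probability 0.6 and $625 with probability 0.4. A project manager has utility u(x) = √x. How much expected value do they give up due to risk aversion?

$216

E[u] = 0.6·√3025 + 0.4·√625 = 0.6·55 + 0.4·25 = 43
CE = (43)² = 1849
Risk premium = EV − CE = 2065 − 1849 = 216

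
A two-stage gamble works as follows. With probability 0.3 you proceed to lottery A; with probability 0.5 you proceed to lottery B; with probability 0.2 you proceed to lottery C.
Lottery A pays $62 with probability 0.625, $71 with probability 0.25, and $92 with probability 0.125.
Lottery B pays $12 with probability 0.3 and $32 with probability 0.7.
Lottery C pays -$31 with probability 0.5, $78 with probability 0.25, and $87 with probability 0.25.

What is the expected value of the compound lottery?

EV(A) = 0.625 × 62 + 0.25 × 71 + 0.125 × 92 = 38.75 + 17.75 + 11.5 = 68
EV(B) = 0.3 × 12 + 0.7 × 32 = 3.6 + 22.4 = 26
EV(C) = 0.5 × (-31) + 0.25 × 78 + 0.25 × 87 = -15.5 + 19.5 + 21.75 = 25.75
Overall = 0.3 × 68 + 0.5 × 26 + 0.2 × 25.75 = 20.4 + 13 + 5.15 = 38.55

$38.55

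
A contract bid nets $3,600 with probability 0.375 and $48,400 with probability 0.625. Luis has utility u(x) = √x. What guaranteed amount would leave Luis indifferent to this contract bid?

E[u] = 0.375·√3600 + 0.625·√48400 = 0.375·60 + 0.625·220 = 160
CE = (160)² = 25600

$25,600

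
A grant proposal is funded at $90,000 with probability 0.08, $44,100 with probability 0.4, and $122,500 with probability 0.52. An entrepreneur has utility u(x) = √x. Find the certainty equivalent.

E[u] = 0.08·√90000 + 0.4·√44100 + 0.52·√122500 = 0.08·300 + 0.4·210 + 0.52·350 = 290
CE = (290)² = 84100

$84,100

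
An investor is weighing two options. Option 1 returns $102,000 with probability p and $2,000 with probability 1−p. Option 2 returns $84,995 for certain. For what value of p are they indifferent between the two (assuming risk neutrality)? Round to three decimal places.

p = 0.830

p·102000 + (1−p)·2000 = 84995
100000p + 2000 = 84995
p = (84995 − 2000) / 100000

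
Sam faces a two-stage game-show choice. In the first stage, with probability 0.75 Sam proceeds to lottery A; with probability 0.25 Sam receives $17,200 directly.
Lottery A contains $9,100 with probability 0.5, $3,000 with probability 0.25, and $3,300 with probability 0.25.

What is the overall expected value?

EV(A) = 0.5 × 9100 + 0.25 × 3000 + 0.25 × 3300 = 4550 + 750 + 825 = 6125
Branch B: 17200 (certain)
Overall = 0.75 × 6125 + 0.25 × 17200 = 4593.75 + 4300 = 8893.75

$8,893.75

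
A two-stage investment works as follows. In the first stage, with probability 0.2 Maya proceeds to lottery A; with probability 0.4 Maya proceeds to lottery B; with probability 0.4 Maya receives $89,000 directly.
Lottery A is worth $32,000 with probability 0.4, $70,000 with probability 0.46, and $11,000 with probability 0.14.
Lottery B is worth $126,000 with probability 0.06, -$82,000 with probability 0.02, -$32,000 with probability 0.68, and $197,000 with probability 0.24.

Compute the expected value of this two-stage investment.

$57,484

EV(A) = 0.4 × 32000 + 0.46 × 70000 + 0.14 × 11000 = 12800 + 32200 + 1540 = 46540
EV(B) = 0.06 × 126000 + 0.02 × (-82000) + 0.68 × (-32000) + 0.24 × 197000 = 7560 − 1640 − 21760 + 47280 = 31440
Branch C: 89000 (certain)
Overall = 0.2 × 46540 + 0.4 × 31440 + 0.4 × 89000 = 9308 + 12576 + 35600 = 57484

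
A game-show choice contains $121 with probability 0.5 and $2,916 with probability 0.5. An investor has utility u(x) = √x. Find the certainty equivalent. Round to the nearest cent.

E[u] = 0.5·√121 + 0.5·√2916 = 0.5·11 + 0.5·54 = 32.5
CE = (32.5)² = 1056.25

$1,056.25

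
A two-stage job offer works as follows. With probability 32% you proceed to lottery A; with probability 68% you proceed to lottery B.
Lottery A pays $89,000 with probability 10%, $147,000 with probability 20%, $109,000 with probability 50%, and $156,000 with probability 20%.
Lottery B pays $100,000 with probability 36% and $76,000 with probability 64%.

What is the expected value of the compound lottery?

$97,235.20

EV(A) = 0.1 × 89000 + 0.2 × 147000 + 0.5 × 109000 + 0.2 × 156000 = 8900 + 29400 + 54500 + 31200 = 124000
EV(B) = 0.36 × 100000 + 0.64 × 76000 = 36000 + 48640 = 84640
Overall = 0.32 × 124000 + 0.68 × 84640 = 39680 + 57555.2 = 97235.2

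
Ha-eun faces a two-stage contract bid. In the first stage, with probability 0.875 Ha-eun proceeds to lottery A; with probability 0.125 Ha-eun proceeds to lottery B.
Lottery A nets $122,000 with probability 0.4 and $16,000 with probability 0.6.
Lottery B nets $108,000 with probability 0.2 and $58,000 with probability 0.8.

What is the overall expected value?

$59,600

EV(A) = 0.4 × 122000 + 0.6 × 16000 = 48800 + 9600 = 58400
EV(B) = 0.2 × 108000 + 0.8 × 58000 = 21600 + 46400 = 68000
Overall = 0.875 × 58400 + 0.125 × 68000 = 51100 + 8500 = 59600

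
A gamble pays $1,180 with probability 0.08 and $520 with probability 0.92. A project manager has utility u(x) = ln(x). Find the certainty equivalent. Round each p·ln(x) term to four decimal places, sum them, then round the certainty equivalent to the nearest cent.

E[u] = 0.08·ln(1180) + 0.92·ln(520) = 0.5659 + 5.7535 = 6.3194
CE = e^6.3194 ≈ 555.24

$555.24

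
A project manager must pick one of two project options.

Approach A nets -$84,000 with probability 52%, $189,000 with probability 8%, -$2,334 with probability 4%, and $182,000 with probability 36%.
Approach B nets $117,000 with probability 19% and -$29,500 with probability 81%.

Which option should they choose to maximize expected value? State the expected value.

Approach A = 0.52 × (-84000) + 0.08 × 189000 + 0.04 × (-2334) + 0.36 × 182000 = -43680 + 15120 − 93.36 + 65520 = 36866.64
Approach B = 0.19 × 117000 + 0.81 × (-29500) = 22230 − 23895 = -1665

Approach A ($36,866.64)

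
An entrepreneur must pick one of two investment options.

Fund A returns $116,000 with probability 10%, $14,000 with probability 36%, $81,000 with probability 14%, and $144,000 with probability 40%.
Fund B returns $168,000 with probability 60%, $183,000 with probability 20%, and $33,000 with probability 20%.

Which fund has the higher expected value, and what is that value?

Fund A = 0.1 × 116000 + 0.36 × 14000 + 0.14 × 81000 + 0.4 × 144000 = 11600 + 5040 + 11340 + 57600 = 85580
Fund B = 0.6 × 168000 + 0.2 × 183000 + 0.2 × 33000 = 100800 + 36600 + 6600 = 144000

Fund B ($144,000)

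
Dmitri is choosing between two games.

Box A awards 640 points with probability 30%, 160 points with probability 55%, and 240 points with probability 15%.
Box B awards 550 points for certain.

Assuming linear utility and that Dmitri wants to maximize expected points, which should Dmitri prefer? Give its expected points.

Box A = 0.3 × 640 + 0.55 × 160 + 0.15 × 240 = 192 + 88 + 36 = 316
Box B: 550 (certain)

Box B (550 points)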